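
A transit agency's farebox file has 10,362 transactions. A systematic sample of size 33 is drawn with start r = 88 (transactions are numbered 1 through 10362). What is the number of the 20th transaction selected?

k = 10362/33 = 314
20th selection = r + (20−1)·k = 88 + 19×314 = 88 + 5966 = 6054

6054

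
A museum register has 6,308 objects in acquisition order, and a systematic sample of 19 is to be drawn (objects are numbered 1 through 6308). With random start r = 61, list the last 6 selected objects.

k = N/n = 6308/19 = 332
14th selection = 61 + 13×332 = 4377
15th: 4377 + 332 = 4709
16th: 4709 + 332 = 5041
17th: 5041 + 332 = 5373
18th: 5373 + 332 = 5705
19th: 5705 + 332 = 6037

4377, 4709, 5041, 5373, 5705, 6037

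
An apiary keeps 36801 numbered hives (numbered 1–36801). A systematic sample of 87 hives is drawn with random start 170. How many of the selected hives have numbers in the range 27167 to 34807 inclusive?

k = 36801/87 = 423
First selection ≥ 27167: 170 + ⌈(27167−170)/423⌉·423 = 170 + 64×423 = 27242
Last selection ≤ 34807: 170 + ⌊(34807−170)/423⌋·423 = 170 + 81×423 = 34433
Count = 81 − 64 + 1 = 18

18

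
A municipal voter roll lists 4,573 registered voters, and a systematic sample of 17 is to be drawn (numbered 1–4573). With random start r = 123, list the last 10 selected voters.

k = N/n = 4573/17 = 269
8th selection = 123 + 7×269 = 2006
9th: 2006 + 269 = 2275
10th: 2275 + 269 = 2544
11th: 2544 + 269 = 2813
12th: 2813 + 269 = 3082
13th: 3082 + 269 = 3351
14th: 3351 + 269 = 3620
15th: 3620 + 269 = 3889
16th: 3889 + 269 = 4158
17th: 4158 + 269 = 4427

2006, 2275, 2544, 2813, 3082, 3351, 3620, 3889, 4158, 4427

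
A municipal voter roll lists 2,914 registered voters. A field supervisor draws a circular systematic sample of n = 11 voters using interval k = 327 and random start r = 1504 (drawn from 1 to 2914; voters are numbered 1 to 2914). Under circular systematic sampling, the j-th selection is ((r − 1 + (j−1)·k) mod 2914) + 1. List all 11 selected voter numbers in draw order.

Selection 1: 1504
Selection 2: 1504 + 327 = 1831
Selection 3: 1831 + 327 = 2158
Selection 4: 2158 + 327 = 2485
Selection 5: 2485 + 327 = 2812
Selection 6: 2812 + 327 = 3139 → 3139 − 2914 = 225
Selection 7: 225 + 327 = 552
Selection 8: 552 + 327 = 879
Selection 9: 879 + 327 = 1206
Selection 10: 1206 + 327 = 1533
Selection 11: 1533 + 327 = 1860

1504, 1831, 2158, 2485, 2812, 225, 552, 879, 1206, 1533, 1860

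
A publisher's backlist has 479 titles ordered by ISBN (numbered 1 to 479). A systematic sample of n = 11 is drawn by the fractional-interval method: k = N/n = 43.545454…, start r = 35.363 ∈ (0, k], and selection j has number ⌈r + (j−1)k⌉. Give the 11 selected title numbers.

36, 79, 123, 166, 210, 254, 297, 341, 384, 428, 471

j=1: r + 0k = 35.363 → ⌈·⌉ = 36
j=2: r + 1k = 78.908454… → ⌈·⌉ = 79
j=3: r + 2k = 122.453909… → ⌈·⌉ = 123
j=4: r + 3k = 165.999363… → ⌈·⌉ = 166
j=5: r + 4k = 209.544818… → ⌈·⌉ = 210
j=6: r + 5k = 253.090272… → ⌈·⌉ = 254
j=7: r + 6k = 296.635727… → ⌈·⌉ = 297
j=8: r + 7k = 340.181181… → ⌈·⌉ = 341
j=9: r + 8k = 383.726636… → ⌈·⌉ = 384
j=10: r + 9k = 427.272090… → ⌈·⌉ = 428
j=11: r + 10k = 470.817545… → ⌈·⌉ = 471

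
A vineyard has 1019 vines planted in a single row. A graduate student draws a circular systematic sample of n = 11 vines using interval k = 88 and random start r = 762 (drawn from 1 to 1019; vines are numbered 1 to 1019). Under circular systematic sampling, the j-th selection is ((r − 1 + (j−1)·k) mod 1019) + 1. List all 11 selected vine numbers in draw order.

762, 850, 938, 7, 95, 183, 271, 359, 447, 535, 623

Selection 1: 762
Selection 2: 762 + 88 = 850
Selection 3: 850 + 88 = 938
Selection 4: 938 + 88 = 1026 → 1026 − 1019 = 7
Selection 5: 7 + 88 = 95
Selection 6: 95 + 88 = 183
Selection 7: 183 + 88 = 271
Selection 8: 271 + 88 = 359
Selection 9: 359 + 88 = 447
Selection 10: 447 + 88 = 535
Selection 11: 535 + 88 = 623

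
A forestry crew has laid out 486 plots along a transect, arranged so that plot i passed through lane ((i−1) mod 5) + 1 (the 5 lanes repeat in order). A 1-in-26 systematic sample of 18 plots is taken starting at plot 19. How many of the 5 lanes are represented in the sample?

Consecutive selections differ by k = 26, so their lane numbers differ by 26 mod 5 = 1.
gcd(26, 5) = 1, so the sample visits 5/1 = 5 distinct residues mod 5.
Start 19 is lane 4; the lanes hit are 1, 2, 3, 4, 5.

5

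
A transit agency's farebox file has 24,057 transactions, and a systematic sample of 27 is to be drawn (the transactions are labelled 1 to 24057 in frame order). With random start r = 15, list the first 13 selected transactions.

15, 906, 1797, 2688, 3579, 4470, 5361, 6252, 7143, 8034, 8925, 9816, 10707

k = N/n = 24057/27 = 891
transaction 1: 15
transaction 2: 15 + 891 = 906
transaction 3: 906 + 891 = 1797
transaction 4: 1797 + 891 = 2688
transaction 5: 2688 + 891 = 3579
transaction 6: 3579 + 891 = 4470
transaction 7: 4470 + 891 = 5361
transaction 8: 5361 + 891 = 6252
transaction 9: 6252 + 891 = 7143
transaction 10: 7143 + 891 = 8034
transaction 11: 8034 + 891 = 8925
transaction 12: 8925 + 891 = 9816
transaction 13: 9816 + 891 = 10707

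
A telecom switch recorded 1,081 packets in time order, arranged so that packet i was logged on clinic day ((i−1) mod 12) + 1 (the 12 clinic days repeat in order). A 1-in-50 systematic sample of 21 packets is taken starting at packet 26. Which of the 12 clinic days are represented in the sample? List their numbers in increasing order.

2, 4, 6, 8, 10, 12

Consecutive selections differ by k = 50, so their clinic day numbers differ by 50 mod 12 = 2.
gcd(50, 12) = 2, so the sample visits 12/2 = 6 distinct residues mod 12.
Start 26 is clinic day 2; the clinic days hit are 2, 4, 6, 8, 10, 12.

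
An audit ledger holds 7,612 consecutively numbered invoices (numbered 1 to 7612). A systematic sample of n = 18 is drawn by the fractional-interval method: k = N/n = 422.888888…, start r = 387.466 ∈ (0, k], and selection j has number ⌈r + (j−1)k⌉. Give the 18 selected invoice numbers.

j=1: r + 0k = 387.466 → ⌈·⌉ = 388
j=2: r + 1k = 810.354888… → ⌈·⌉ = 811
j=3: r + 2k = 1233.243777… → ⌈·⌉ = 1234
j=4: r + 3k = 1656.132666… → ⌈·⌉ = 1657
j=5: r + 4k = 2079.021555… → ⌈·⌉ = 2080
j=6: r + 5k = 2501.910444… → ⌈·⌉ = 2502
j=7: r + 6k = 2924.799333… → ⌈·⌉ = 2925
j=8: r + 7k = 3347.688222… → ⌈·⌉ = 3348
j=9: r + 8k = 3770.577111… → ⌈·⌉ = 3771
j=10: r + 9k = 4193.466 → ⌈·⌉ = 4194
j=11: r + 10k = 4616.354888… → ⌈·⌉ = 4617
j=12: r + 11k = 5039.243777… → ⌈·⌉ = 5040
j=13: r + 12k = 5462.132666… → ⌈·⌉ = 5463
j=14: r + 13k = 5885.021555… → ⌈·⌉ = 5886
j=15: r + 14k = 6307.910444… → ⌈·⌉ = 6308
j=16: r + 15k = 6730.799333… → ⌈·⌉ = 6731
j=17: r + 16k = 7153.688222… → ⌈·⌉ = 7154
j=18: r + 17k = 7576.577111… → ⌈·⌉ = 7577

388, 811, 1234, 1657, 2080, 2502, 2925, 3348, 3771, 4194, 4617, 5040, 5463, 5886, 6308, 6731, 7154, 7577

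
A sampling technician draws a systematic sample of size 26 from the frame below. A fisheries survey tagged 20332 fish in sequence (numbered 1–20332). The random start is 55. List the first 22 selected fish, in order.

55, 837, 1619, 2401, 3183, 3965, 4747, 5529, 6311, 7093, 7875, 8657, 9439, 10221, 11003, 11785, 12567, 13349, 14131, 14913, 15695, 16477

k = N/n = 20332/26 = 782
fish 1: 55
fish 2: 55 + 782 = 837
fish 3: 837 + 782 = 1619
fish 4: 1619 + 782 = 2401
fish 5: 2401 + 782 = 3183
fish 6: 3183 + 782 = 3965
fish 7: 3965 + 782 = 4747
fish 8: 4747 + 782 = 5529
fish 9: 5529 + 782 = 6311
fish 10: 6311 + 782 = 7093
fish 11: 7093 + 782 = 7875
fish 12: 7875 + 782 = 8657
fish 13: 8657 + 782 = 9439
fish 14: 9439 + 782 = 10221
fish 15: 10221 + 782 = 11003
fish 16: 11003 + 782 = 11785
fish 17: 11785 + 782 = 12567
fish 18: 12567 + 782 = 13349
fish 19: 13349 + 782 = 14131
fish 20: 14131 + 782 = 14913
fish 21: 14913 + 782 = 15695
fish 22: 15695 + 782 = 16477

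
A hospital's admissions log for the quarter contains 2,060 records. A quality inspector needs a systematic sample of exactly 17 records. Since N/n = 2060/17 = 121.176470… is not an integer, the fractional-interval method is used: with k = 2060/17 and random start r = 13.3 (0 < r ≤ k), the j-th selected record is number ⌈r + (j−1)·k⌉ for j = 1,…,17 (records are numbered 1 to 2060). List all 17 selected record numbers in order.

j=1: r + 0k = 13.3 → ⌈·⌉ = 14
j=2: r + 1k = 134.476470… → ⌈·⌉ = 135
j=3: r + 2k = 255.652941… → ⌈·⌉ = 256
j=4: r + 3k = 376.829411… → ⌈·⌉ = 377
j=5: r + 4k = 498.005882… → ⌈·⌉ = 499
j=6: r + 5k = 619.182352… → ⌈·⌉ = 620
j=7: r + 6k = 740.358823… → ⌈·⌉ = 741
j=8: r + 7k = 861.535294… → ⌈·⌉ = 862
j=9: r + 8k = 982.711764… → ⌈·⌉ = 983
j=10: r + 9k = 1103.888235… → ⌈·⌉ = 1104
j=11: r + 10k = 1225.064705… → ⌈·⌉ = 1226
j=12: r + 11k = 1346.241176… → ⌈·⌉ = 1347
j=13: r + 12k = 1467.417647… → ⌈·⌉ = 1468
j=14: r + 13k = 1588.594117… → ⌈·⌉ = 1589
j=15: r + 14k = 1709.770588… → ⌈·⌉ = 1710
j=16: r + 15k = 1830.947058… → ⌈·⌉ = 1831
j=17: r + 16k = 1952.123529… → ⌈·⌉ = 1953

14, 135, 256, 377, 499, 620, 741, 862, 983, 1104, 1226, 1347, 1468, 1589, 1710, 1831, 1953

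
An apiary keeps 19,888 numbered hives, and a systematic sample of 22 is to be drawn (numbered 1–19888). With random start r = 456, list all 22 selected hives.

k = N/n = 19888/22 = 904
hive 1: 456
hive 2: 456 + 904 = 1360
hive 3: 1360 + 904 = 2264
hive 4: 2264 + 904 = 3168
hive 5: 3168 + 904 = 4072
hive 6: 4072 + 904 = 4976
hive 7: 4976 + 904 = 5880
hive 8: 5880 + 904 = 6784
hive 9: 6784 + 904 = 7688
hive 10: 7688 + 904 = 8592
hive 11: 8592 + 904 = 9496
hive 12: 9496 + 904 = 10400
hive 13: 10400 + 904 = 11304
hive 14: 11304 + 904 = 12208
hive 15: 12208 + 904 = 13112
hive 16: 13112 + 904 = 14016
hive 17: 14016 + 904 = 14920
hive 18: 14920 + 904 = 15824
hive 19: 15824 + 904 = 16728
hive 20: 16728 + 904 = 17632
hive 21: 17632 + 904 = 18536
hive 22: 18536 + 904 = 19440

456, 1360, 2264, 3168, 4072, 4976, 5880, 6784, 7688, 8592, 9496, 10400, 11304, 12208, 13112, 14016, 14920, 15824, 16728, 17632, 18536, 19440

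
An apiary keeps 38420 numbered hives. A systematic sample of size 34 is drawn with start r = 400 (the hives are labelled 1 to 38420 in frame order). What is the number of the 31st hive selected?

34300

k = 38420/34 = 1130
31st selection = r + (31−1)·k = 400 + 30×1130 = 400 + 33900 = 34300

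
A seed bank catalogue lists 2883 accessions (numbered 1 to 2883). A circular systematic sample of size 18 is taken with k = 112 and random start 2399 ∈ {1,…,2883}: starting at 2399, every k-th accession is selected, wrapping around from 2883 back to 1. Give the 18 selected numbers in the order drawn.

2399, 2511, 2623, 2735, 2847, 76, 188, 300, 412, 524, 636, 748, 860, 972, 1084, 1196, 1308, 1420

Selection 1: 2399
Selection 2: 2399 + 112 = 2511
Selection 3: 2511 + 112 = 2623
Selection 4: 2623 + 112 = 2735
Selection 5: 2735 + 112 = 2847
Selection 6: 2847 + 112 = 2959 → 2959 − 2883 = 76
Selection 7: 76 + 112 = 188
Selection 8: 188 + 112 = 300
Selection 9: 300 + 112 = 412
Selection 10: 412 + 112 = 524
Selection 11: 524 + 112 = 636
Selection 12: 636 + 112 = 748
Selection 13: 748 + 112 = 860
Selection 14: 860 + 112 = 972
Selection 15: 972 + 112 = 1084
Selection 16: 1084 + 112 = 1196
Selection 17: 1196 + 112 = 1308
Selection 18: 1308 + 112 = 1420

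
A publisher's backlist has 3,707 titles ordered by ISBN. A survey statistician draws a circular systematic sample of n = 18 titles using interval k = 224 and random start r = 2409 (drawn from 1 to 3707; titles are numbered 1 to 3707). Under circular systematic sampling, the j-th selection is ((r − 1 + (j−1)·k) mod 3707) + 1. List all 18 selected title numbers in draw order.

2409, 2633, 2857, 3081, 3305, 3529, 46, 270, 494, 718, 942, 1166, 1390, 1614, 1838, 2062, 2286, 2510

Selection 1: 2409
Selection 2: 2409 + 224 = 2633
Selection 3: 2633 + 224 = 2857
Selection 4: 2857 + 224 = 3081
Selection 5: 3081 + 224 = 3305
Selection 6: 3305 + 224 = 3529
Selection 7: 3529 + 224 = 3753 → 3753 − 3707 = 46
Selection 8: 46 + 224 = 270
Selection 9: 270 + 224 = 494
Selection 10: 494 + 224 = 718
Selection 11: 718 + 224 = 942
Selection 12: 942 + 224 = 1166
Selection 13: 1166 + 224 = 1390
Selection 14: 1390 + 224 = 1614
Selection 15: 1614 + 224 = 1838
Selection 16: 1838 + 224 = 2062
Selection 17: 2062 + 224 = 2286
Selection 18: 2286 + 224 = 2510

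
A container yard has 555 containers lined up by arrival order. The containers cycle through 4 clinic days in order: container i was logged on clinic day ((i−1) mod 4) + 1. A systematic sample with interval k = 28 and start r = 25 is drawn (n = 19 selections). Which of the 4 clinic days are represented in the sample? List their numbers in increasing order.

1

Consecutive selections differ by k = 28, so their clinic day numbers differ by 28 mod 4 = 0.
gcd(28, 4) = 4, so the sample visits 4/4 = 1 distinct residues mod 4.
Start 25 is clinic day 1; the clinic days hit are 1.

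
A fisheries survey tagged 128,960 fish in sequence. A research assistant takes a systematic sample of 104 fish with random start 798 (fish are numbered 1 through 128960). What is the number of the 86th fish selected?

106198

k = 128960/104 = 1240
86th selection = r + (86−1)·k = 798 + 85×1240 = 798 + 105400 = 106198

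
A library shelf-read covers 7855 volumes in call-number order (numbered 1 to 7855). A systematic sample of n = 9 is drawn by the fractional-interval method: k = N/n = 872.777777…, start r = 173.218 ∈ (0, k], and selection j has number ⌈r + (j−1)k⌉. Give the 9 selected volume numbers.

174, 1046, 1919, 2792, 3665, 4538, 5410, 6283, 7156

j=1: r + 0k = 173.218 → ⌈·⌉ = 174
j=2: r + 1k = 1045.995777… → ⌈·⌉ = 1046
j=3: r + 2k = 1918.773555… → ⌈·⌉ = 1919
j=4: r + 3k = 2791.551333… → ⌈·⌉ = 2792
j=5: r + 4k = 3664.329111… → ⌈·⌉ = 3665
j=6: r + 5k = 4537.106888… → ⌈·⌉ = 4538
j=7: r + 6k = 5409.884666… → ⌈·⌉ = 5410
j=8: r + 7k = 6282.662444… → ⌈·⌉ = 6283
j=9: r + 8k = 7155.440222… → ⌈·⌉ = 7156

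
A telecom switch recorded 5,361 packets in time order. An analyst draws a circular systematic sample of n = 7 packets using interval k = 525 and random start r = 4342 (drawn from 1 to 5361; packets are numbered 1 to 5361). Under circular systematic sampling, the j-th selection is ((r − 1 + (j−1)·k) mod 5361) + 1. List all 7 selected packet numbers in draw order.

4342, 4867, 31, 556, 1081, 1606, 2131

Selection 1: 4342
Selection 2: 4342 + 525 = 4867
Selection 3: 4867 + 525 = 5392 → 5392 − 5361 = 31
Selection 4: 31 + 525 = 556
Selection 5: 556 + 525 = 1081
Selection 6: 1081 + 525 = 1606
Selection 7: 1606 + 525 = 2131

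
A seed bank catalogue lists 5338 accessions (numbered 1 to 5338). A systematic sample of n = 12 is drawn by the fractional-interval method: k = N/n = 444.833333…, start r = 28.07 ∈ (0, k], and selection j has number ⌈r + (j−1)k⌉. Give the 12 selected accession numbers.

29, 473, 918, 1363, 1808, 2253, 2698, 3142, 3587, 4032, 4477, 4922

j=1: r + 0k = 28.07 → ⌈·⌉ = 29
j=2: r + 1k = 472.903333… → ⌈·⌉ = 473
j=3: r + 2k = 917.736666… → ⌈·⌉ = 918
j=4: r + 3k = 1362.57 → ⌈·⌉ = 1363
j=5: r + 4k = 1807.403333… → ⌈·⌉ = 1808
j=6: r + 5k = 2252.236666… → ⌈·⌉ = 2253
j=7: r + 6k = 2697.07 → ⌈·⌉ = 2698
j=8: r + 7k = 3141.903333… → ⌈·⌉ = 3142
j=9: r + 8k = 3586.736666… → ⌈·⌉ = 3587
j=10: r + 9k = 4031.57 → ⌈·⌉ = 4032
j=11: r + 10k = 4476.403333… → ⌈·⌉ = 4477
j=12: r + 11k = 4921.236666… → ⌈·⌉ = 4922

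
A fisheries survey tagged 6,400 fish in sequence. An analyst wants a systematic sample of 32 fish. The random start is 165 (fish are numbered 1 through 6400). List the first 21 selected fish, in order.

k = N/n = 6400/32 = 200
fish 1: 165
fish 2: 165 + 200 = 365
fish 3: 365 + 200 = 565
fish 4: 565 + 200 = 765
fish 5: 765 + 200 = 965
fish 6: 965 + 200 = 1165
fish 7: 1165 + 200 = 1365
fish 8: 1365 + 200 = 1565
fish 9: 1565 + 200 = 1765
fish 10: 1765 + 200 = 1965
fish 11: 1965 + 200 = 2165
fish 12: 2165 + 200 = 2365
fish 13: 2365 + 200 = 2565
fish 14: 2565 + 200 = 2765
fish 15: 2765 + 200 = 2965
fish 16: 2965 + 200 = 3165
fish 17: 3165 + 200 = 3365
fish 18: 3365 + 200 = 3565
fish 19: 3565 + 200 = 3765
fish 20: 3765 + 200 = 3965
fish 21: 3965 + 200 = 4165

165, 365, 565, 765, 965, 1165, 1365, 1565, 1765, 1965, 2165, 2365, 2565, 2765, 2965, 3165, 3365, 3565, 3765, 3965, 4165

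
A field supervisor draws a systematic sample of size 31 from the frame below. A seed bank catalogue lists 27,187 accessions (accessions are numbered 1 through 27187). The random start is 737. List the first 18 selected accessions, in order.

737, 1614, 2491, 3368, 4245, 5122, 5999, 6876, 7753, 8630, 9507, 10384, 11261, 12138, 13015, 13892, 14769, 15646

k = N/n = 27187/31 = 877
accession 1: 737
accession 2: 737 + 877 = 1614
accession 3: 1614 + 877 = 2491
accession 4: 2491 + 877 = 3368
accession 5: 3368 + 877 = 4245
accession 6: 4245 + 877 = 5122
accession 7: 5122 + 877 = 5999
accession 8: 5999 + 877 = 6876
accession 9: 6876 + 877 = 7753
accession 10: 7753 + 877 = 8630
accession 11: 8630 + 877 = 9507
accession 12: 9507 + 877 = 10384
accession 13: 10384 + 877 = 11261
accession 14: 11261 + 877 = 12138
accession 15: 12138 + 877 = 13015
accession 16: 13015 + 877 = 13892
accession 17: 13892 + 877 = 14769
accession 18: 14769 + 877 = 15646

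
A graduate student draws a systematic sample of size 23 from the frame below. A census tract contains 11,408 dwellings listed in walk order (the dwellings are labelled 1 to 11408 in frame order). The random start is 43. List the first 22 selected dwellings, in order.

k = N/n = 11408/23 = 496
dwelling 1: 43
dwelling 2: 43 + 496 = 539
dwelling 3: 539 + 496 = 1035
dwelling 4: 1035 + 496 = 1531
dwelling 5: 1531 + 496 = 2027
dwelling 6: 2027 + 496 = 2523
dwelling 7: 2523 + 496 = 3019
dwelling 8: 3019 + 496 = 3515
dwelling 9: 3515 + 496 = 4011
dwelling 10: 4011 + 496 = 4507
dwelling 11: 4507 + 496 = 5003
dwelling 12: 5003 + 496 = 5499
dwelling 13: 5499 + 496 = 5995
dwelling 14: 5995 + 496 = 6491
dwelling 15: 6491 + 496 = 6987
dwelling 16: 6987 + 496 = 7483
dwelling 17: 7483 + 496 = 7979
dwelling 18: 7979 + 496 = 8475
dwelling 19: 8475 + 496 = 8971
dwelling 20: 8971 + 496 = 9467
dwelling 21: 9467 + 496 = 9963
dwelling 22: 9963 + 496 = 10459

43, 539, 1035, 1531, 2027, 2523, 3019, 3515, 4011, 4507, 5003, 5499, 5995, 6491, 6987, 7483, 7979, 8475, 8971, 9467, 9963, 10459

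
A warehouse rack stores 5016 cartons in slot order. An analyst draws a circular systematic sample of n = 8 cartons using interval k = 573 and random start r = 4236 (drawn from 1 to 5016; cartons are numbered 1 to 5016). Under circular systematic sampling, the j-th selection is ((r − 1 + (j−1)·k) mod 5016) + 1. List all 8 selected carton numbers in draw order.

Selection 1: 4236
Selection 2: 4236 + 573 = 4809
Selection 3: 4809 + 573 = 5382 → 5382 − 5016 = 366
Selection 4: 366 + 573 = 939
Selection 5: 939 + 573 = 1512
Selection 6: 1512 + 573 = 2085
Selection 7: 2085 + 573 = 2658
Selection 8: 2658 + 573 = 3231

4236, 4809, 366, 939, 1512, 2085, 2658, 3231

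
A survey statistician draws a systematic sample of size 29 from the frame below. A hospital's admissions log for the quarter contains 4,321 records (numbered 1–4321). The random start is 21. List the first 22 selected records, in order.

21, 170, 319, 468, 617, 766, 915, 1064, 1213, 1362, 1511, 1660, 1809, 1958, 2107, 2256, 2405, 2554, 2703, 2852, 3001, 3150

k = N/n = 4321/29 = 149
record 1: 21
record 2: 21 + 149 = 170
record 3: 170 + 149 = 319
record 4: 319 + 149 = 468
record 5: 468 + 149 = 617
record 6: 617 + 149 = 766
record 7: 766 + 149 = 915
record 8: 915 + 149 = 1064
record 9: 1064 + 149 = 1213
record 10: 1213 + 149 = 1362
record 11: 1362 + 149 = 1511
record 12: 1511 + 149 = 1660
record 13: 1660 + 149 = 1809
record 14: 1809 + 149 = 1958
record 15: 1958 + 149 = 2107
record 16: 2107 + 149 = 2256
record 17: 2256 + 149 = 2405
record 18: 2405 + 149 = 2554
record 19: 2554 + 149 = 2703
record 20: 2703 + 149 = 2852
record 21: 2852 + 149 = 3001
record 22: 3001 + 149 = 3150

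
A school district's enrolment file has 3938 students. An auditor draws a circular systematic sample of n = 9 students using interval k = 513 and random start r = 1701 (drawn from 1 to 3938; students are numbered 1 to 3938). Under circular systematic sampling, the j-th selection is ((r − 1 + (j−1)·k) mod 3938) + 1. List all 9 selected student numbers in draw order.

Selection 1: 1701
Selection 2: 1701 + 513 = 2214
Selection 3: 2214 + 513 = 2727
Selection 4: 2727 + 513 = 3240
Selection 5: 3240 + 513 = 3753
Selection 6: 3753 + 513 = 4266 → 4266 − 3938 = 328
Selection 7: 328 + 513 = 841
Selection 8: 841 + 513 = 1354
Selection 9: 1354 + 513 = 1867

1701, 2214, 2727, 3240, 3753, 328, 841, 1354, 1867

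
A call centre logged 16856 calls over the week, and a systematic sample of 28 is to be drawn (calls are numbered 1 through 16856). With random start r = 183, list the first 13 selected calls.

k = N/n = 16856/28 = 602
call 1: 183
call 2: 183 + 602 = 785
call 3: 785 + 602 = 1387
call 4: 1387 + 602 = 1989
call 5: 1989 + 602 = 2591
call 6: 2591 + 602 = 3193
call 7: 3193 + 602 = 3795
call 8: 3795 + 602 = 4397
call 9: 4397 + 602 = 4999
call 10: 4999 + 602 = 5601
call 11: 5601 + 602 = 6203
call 12: 6203 + 602 = 6805
call 13: 6805 + 602 = 7407

183, 785, 1387, 1989, 2591, 3193, 3795, 4397, 4999, 5601, 6203, 6805, 7407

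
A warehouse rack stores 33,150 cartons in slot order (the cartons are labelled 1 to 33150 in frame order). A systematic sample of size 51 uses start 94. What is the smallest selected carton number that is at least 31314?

31944

k = 33150/51 = 650
Steps past start: ⌈(31314 − 94)/650⌉ = ⌈31220/650⌉ = 49
Selected carton: 94 + 49×650 = 31944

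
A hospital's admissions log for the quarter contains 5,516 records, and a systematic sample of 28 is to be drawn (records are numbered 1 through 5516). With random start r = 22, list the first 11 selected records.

k = N/n = 5516/28 = 197
record 1: 22
record 2: 22 + 197 = 219
record 3: 219 + 197 = 416
record 4: 416 + 197 = 613
record 5: 613 + 197 = 810
record 6: 810 + 197 = 1007
record 7: 1007 + 197 = 1204
record 8: 1204 + 197 = 1401
record 9: 1401 + 197 = 1598
record 10: 1598 + 197 = 1795
record 11: 1795 + 197 = 1992

22, 219, 416, 613, 810, 1007, 1204, 1401, 1598, 1795, 1992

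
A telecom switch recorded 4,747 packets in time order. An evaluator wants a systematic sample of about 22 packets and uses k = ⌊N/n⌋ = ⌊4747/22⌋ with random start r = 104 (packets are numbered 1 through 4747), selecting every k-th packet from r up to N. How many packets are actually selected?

k = ⌊4747/22⌋ = 215
Achieved size = ⌊(4747 − 104)/215⌋ + 1 = ⌊4643/215⌋ + 1 = 21 + 1 = 22
(last selection: 104 + 21×215 = 4619 ≤ 4747; next would be 4834 > 4747)

22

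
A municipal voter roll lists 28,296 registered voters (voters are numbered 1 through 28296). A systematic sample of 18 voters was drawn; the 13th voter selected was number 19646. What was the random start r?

k = 28296/18 = 1572
r = 19646 − (13−1)×1572 = 19646 − 18864 = 782

782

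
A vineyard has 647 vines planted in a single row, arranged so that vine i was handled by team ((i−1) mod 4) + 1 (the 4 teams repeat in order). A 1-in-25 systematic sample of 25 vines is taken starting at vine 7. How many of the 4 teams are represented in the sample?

Consecutive selections differ by k = 25, so their team numbers differ by 25 mod 4 = 1.
gcd(25, 4) = 1, so the sample visits 4/1 = 4 distinct residues mod 4.
Start 7 is team 3; the teams hit are 1, 2, 3, 4.

4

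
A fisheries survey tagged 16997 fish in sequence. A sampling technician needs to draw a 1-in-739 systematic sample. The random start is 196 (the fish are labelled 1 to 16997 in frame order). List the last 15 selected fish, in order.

6108, 6847, 7586, 8325, 9064, 9803, 10542, 11281, 12020, 12759, 13498, 14237, 14976, 15715, 16454

9th selection = 196 + 8×739 = 6108
10th: 6108 + 739 = 6847
11th: 6847 + 739 = 7586
12th: 7586 + 739 = 8325
13th: 8325 + 739 = 9064
14th: 9064 + 739 = 9803
15th: 9803 + 739 = 10542
16th: 10542 + 739 = 11281
17th: 11281 + 739 = 12020
18th: 12020 + 739 = 12759
19th: 12759 + 739 = 13498
20th: 13498 + 739 = 14237
21st: 14237 + 739 = 14976
22nd: 14976 + 739 = 15715
23rd: 15715 + 739 = 16454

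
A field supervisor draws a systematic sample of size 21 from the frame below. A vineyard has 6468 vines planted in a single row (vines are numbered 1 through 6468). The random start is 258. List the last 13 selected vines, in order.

2722, 3030, 3338, 3646, 3954, 4262, 4570, 4878, 5186, 5494, 5802, 6110, 6418

k = N/n = 6468/21 = 308
9th selection = 258 + 8×308 = 2722
10th: 2722 + 308 = 3030
11th: 3030 + 308 = 3338
12th: 3338 + 308 = 3646
13th: 3646 + 308 = 3954
14th: 3954 + 308 = 4262
15th: 4262 + 308 = 4570
16th: 4570 + 308 = 4878
17th: 4878 + 308 = 5186
18th: 5186 + 308 = 5494
19th: 5494 + 308 = 5802
20th: 5802 + 308 = 6110
21st: 6110 + 308 = 6418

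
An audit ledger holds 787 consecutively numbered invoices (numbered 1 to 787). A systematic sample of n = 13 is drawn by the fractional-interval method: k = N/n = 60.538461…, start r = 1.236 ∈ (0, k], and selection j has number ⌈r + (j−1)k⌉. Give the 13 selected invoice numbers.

2, 62, 123, 183, 244, 304, 365, 426, 486, 547, 607, 668, 728

j=1: r + 0k = 1.236 → ⌈·⌉ = 2
j=2: r + 1k = 61.774461… → ⌈·⌉ = 62
j=3: r + 2k = 122.312923… → ⌈·⌉ = 123
j=4: r + 3k = 182.851384… → ⌈·⌉ = 183
j=5: r + 4k = 243.389846… → ⌈·⌉ = 244
j=6: r + 5k = 303.928307… → ⌈·⌉ = 304
j=7: r + 6k = 364.466769… → ⌈·⌉ = 365
j=8: r + 7k = 425.005230… → ⌈·⌉ = 426
j=9: r + 8k = 485.543692… → ⌈·⌉ = 486
j=10: r + 9k = 546.082153… → ⌈·⌉ = 547
j=11: r + 10k = 606.620615… → ⌈·⌉ = 607
j=12: r + 11k = 667.159076… → ⌈·⌉ = 668
j=13: r + 12k = 727.697538… → ⌈·⌉ = 728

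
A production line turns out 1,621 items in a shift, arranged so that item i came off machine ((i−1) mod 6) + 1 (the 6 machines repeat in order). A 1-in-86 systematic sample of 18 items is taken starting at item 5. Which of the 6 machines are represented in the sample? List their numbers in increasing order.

Consecutive selections differ by k = 86, so their machine numbers differ by 86 mod 6 = 2.
gcd(86, 6) = 2, so the sample visits 6/2 = 3 distinct residues mod 6.
Start 5 is machine 5; the machines hit are 1, 3, 5.

1, 3, 5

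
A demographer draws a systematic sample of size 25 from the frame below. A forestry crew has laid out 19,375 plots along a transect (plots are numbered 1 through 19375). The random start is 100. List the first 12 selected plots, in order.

k = N/n = 19375/25 = 775
plot 1: 100
plot 2: 100 + 775 = 875
plot 3: 875 + 775 = 1650
plot 4: 1650 + 775 = 2425
plot 5: 2425 + 775 = 3200
plot 6: 3200 + 775 = 3975
plot 7: 3975 + 775 = 4750
plot 8: 4750 + 775 = 5525
plot 9: 5525 + 775 = 6300
plot 10: 6300 + 775 = 7075
plot 11: 7075 + 775 = 7850
plot 12: 7850 + 775 = 8625

100, 875, 1650, 2425, 3200, 3975, 4750, 5525, 6300, 7075, 7850, 8625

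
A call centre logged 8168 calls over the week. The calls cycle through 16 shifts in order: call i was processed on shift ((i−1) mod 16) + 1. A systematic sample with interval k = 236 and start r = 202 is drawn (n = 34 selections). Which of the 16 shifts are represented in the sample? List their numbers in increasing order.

Consecutive selections differ by k = 236, so their shift numbers differ by 236 mod 16 = 12.
gcd(236, 16) = 4, so the sample visits 16/4 = 4 distinct residues mod 16.
Start 202 is shift 10; the shifts hit are 2, 6, 10, 14.

2, 6, 10, 14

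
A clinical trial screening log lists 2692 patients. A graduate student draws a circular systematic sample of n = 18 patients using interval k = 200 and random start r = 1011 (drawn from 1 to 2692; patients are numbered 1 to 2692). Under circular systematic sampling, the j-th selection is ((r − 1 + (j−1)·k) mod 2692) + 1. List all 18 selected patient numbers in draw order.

Selection 1: 1011
Selection 2: 1011 + 200 = 1211
Selection 3: 1211 + 200 = 1411
Selection 4: 1411 + 200 = 1611
Selection 5: 1611 + 200 = 1811
Selection 6: 1811 + 200 = 2011
Selection 7: 2011 + 200 = 2211
Selection 8: 2211 + 200 = 2411
Selection 9: 2411 + 200 = 2611
Selection 10: 2611 + 200 = 2811 → 2811 − 2692 = 119
Selection 11: 119 + 200 = 319
Selection 12: 319 + 200 = 519
Selection 13: 519 + 200 = 719
Selection 14: 719 + 200 = 919
Selection 15: 919 + 200 = 1119
Selection 16: 1119 + 200 = 1319
Selection 17: 1319 + 200 = 1519
Selection 18: 1519 + 200 = 1719

1011, 1211, 1411, 1611, 1811, 2011, 2211, 2411, 2611, 119, 319, 519, 719, 919, 1119, 1319, 1519, 1719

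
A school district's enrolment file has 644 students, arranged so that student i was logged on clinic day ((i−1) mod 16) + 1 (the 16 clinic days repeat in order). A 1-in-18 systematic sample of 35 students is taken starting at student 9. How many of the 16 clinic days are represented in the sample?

8

Consecutive selections differ by k = 18, so their clinic day numbers differ by 18 mod 16 = 2.
gcd(18, 16) = 2, so the sample visits 16/2 = 8 distinct residues mod 16.
Start 9 is clinic day 9; the clinic days hit are 1, 3, 5, 7, 9, 11, 13, 15.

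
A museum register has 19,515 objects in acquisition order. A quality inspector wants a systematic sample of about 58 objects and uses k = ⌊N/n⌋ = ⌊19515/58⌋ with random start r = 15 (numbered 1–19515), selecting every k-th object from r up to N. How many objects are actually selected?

59

k = ⌊19515/58⌋ = 336
Achieved size = ⌊(19515 − 15)/336⌋ + 1 = ⌊19500/336⌋ + 1 = 58 + 1 = 59
(last selection: 15 + 58×336 = 19503 ≤ 19515; next would be 19839 > 19515)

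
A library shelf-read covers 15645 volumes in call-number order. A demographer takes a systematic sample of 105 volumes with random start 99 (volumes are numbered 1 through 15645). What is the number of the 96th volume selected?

14254

k = 15645/105 = 149
96th selection = r + (96−1)·k = 99 + 95×149 = 99 + 14155 = 14254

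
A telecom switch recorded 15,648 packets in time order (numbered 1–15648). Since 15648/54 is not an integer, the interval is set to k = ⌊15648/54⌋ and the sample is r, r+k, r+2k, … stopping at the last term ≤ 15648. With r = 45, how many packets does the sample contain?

54

k = ⌊15648/54⌋ = 289
Achieved size = ⌊(15648 − 45)/289⌋ + 1 = ⌊15603/289⌋ + 1 = 53 + 1 = 54
(last selection: 45 + 53×289 = 15362 ≤ 15648; next would be 15651 > 15648)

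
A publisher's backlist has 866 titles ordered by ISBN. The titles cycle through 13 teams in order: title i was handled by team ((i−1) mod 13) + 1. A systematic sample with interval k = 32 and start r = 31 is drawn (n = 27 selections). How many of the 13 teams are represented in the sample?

Consecutive selections differ by k = 32, so their team numbers differ by 32 mod 13 = 6.
gcd(32, 13) = 1, so the sample visits 13/1 = 13 distinct residues mod 13.
Start 31 is team 5; the teams hit are 1, 2, 3, 4, 5, 6, 7, 8, 9, 10, 11, 12, 13.

13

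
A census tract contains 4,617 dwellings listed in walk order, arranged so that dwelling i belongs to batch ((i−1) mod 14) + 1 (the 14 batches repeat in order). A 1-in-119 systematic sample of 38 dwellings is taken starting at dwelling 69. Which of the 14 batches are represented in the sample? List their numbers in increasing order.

Consecutive selections differ by k = 119, so their batch numbers differ by 119 mod 14 = 7.
gcd(119, 14) = 7, so the sample visits 14/7 = 2 distinct residues mod 14.
Start 69 is batch 13; the batches hit are 6, 13.

6, 13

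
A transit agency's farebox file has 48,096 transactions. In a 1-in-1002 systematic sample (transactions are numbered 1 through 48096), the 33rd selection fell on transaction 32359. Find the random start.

k = 1002
r = 32359 − (33−1)×1002 = 32359 − 32064 = 295

295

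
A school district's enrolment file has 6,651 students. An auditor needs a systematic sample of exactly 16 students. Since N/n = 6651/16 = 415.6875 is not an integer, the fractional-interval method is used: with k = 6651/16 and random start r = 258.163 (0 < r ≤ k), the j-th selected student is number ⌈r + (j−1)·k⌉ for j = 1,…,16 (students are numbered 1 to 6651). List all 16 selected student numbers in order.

259, 674, 1090, 1506, 1921, 2337, 2753, 3168, 3584, 4000, 4416, 4831, 5247, 5663, 6078, 6494

j=1: r + 0k = 258.163 → ⌈·⌉ = 259
j=2: r + 1k = 673.8505 → ⌈·⌉ = 674
j=3: r + 2k = 1089.538 → ⌈·⌉ = 1090
j=4: r + 3k = 1505.2255 → ⌈·⌉ = 1506
j=5: r + 4k = 1920.913 → ⌈·⌉ = 1921
j=6: r + 5k = 2336.6005 → ⌈·⌉ = 2337
j=7: r + 6k = 2752.288 → ⌈·⌉ = 2753
j=8: r + 7k = 3167.9755 → ⌈·⌉ = 3168
j=9: r + 8k = 3583.663 → ⌈·⌉ = 3584
j=10: r + 9k = 3999.3505 → ⌈·⌉ = 4000
j=11: r + 10k = 4415.038 → ⌈·⌉ = 4416
j=12: r + 11k = 4830.7255 → ⌈·⌉ = 4831
j=13: r + 12k = 5246.413 → ⌈·⌉ = 5247
j=14: r + 13k = 5662.1005 → ⌈·⌉ = 5663
j=15: r + 14k = 6077.788 → ⌈·⌉ = 6078
j=16: r + 15k = 6493.4755 → ⌈·⌉ = 6494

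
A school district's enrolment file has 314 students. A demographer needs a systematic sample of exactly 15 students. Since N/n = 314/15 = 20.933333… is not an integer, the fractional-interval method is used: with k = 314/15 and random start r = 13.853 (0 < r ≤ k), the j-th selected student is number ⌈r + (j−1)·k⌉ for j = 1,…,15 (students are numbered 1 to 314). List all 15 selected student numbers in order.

j=1: r + 0k = 13.853 → ⌈·⌉ = 14
j=2: r + 1k = 34.786333… → ⌈·⌉ = 35
j=3: r + 2k = 55.719666… → ⌈·⌉ = 56
j=4: r + 3k = 76.653 → ⌈·⌉ = 77
j=5: r + 4k = 97.586333… → ⌈·⌉ = 98
j=6: r + 5k = 118.519666… → ⌈·⌉ = 119
j=7: r + 6k = 139.453 → ⌈·⌉ = 140
j=8: r + 7k = 160.386333… → ⌈·⌉ = 161
j=9: r + 8k = 181.319666… → ⌈·⌉ = 182
j=10: r + 9k = 202.253 → ⌈·⌉ = 203
j=11: r + 10k = 223.186333… → ⌈·⌉ = 224
j=12: r + 11k = 244.119666… → ⌈·⌉ = 245
j=13: r + 12k = 265.053 → ⌈·⌉ = 266
j=14: r + 13k = 285.986333… → ⌈·⌉ = 286
j=15: r + 14k = 306.919666… → ⌈·⌉ = 307

14, 35, 56, 77, 98, 119, 140, 161, 182, 203, 224, 245, 266, 286, 307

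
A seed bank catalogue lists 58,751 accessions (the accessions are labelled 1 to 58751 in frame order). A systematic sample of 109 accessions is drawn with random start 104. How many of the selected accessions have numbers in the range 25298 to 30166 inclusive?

9

k = 58751/109 = 539
First selection ≥ 25298: 104 + ⌈(25298−104)/539⌉·539 = 104 + 47×539 = 25437
Last selection ≤ 30166: 104 + ⌊(30166−104)/539⌋·539 = 104 + 55×539 = 29749
Count = 55 − 47 + 1 = 9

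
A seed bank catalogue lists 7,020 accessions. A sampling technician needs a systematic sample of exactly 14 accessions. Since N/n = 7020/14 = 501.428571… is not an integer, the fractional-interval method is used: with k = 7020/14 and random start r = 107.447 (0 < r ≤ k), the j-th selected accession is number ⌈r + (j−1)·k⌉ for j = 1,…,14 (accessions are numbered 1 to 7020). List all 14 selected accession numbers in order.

j=1: r + 0k = 107.447 → ⌈·⌉ = 108
j=2: r + 1k = 608.875571… → ⌈·⌉ = 609
j=3: r + 2k = 1110.304142… → ⌈·⌉ = 1111
j=4: r + 3k = 1611.732714… → ⌈·⌉ = 1612
j=5: r + 4k = 2113.161285… → ⌈·⌉ = 2114
j=6: r + 5k = 2614.589857… → ⌈·⌉ = 2615
j=7: r + 6k = 3116.018428… → ⌈·⌉ = 3117
j=8: r + 7k = 3617.447 → ⌈·⌉ = 3618
j=9: r + 8k = 4118.875571… → ⌈·⌉ = 4119
j=10: r + 9k = 4620.304142… → ⌈·⌉ = 4621
j=11: r + 10k = 5121.732714… → ⌈·⌉ = 5122
j=12: r + 11k = 5623.161285… → ⌈·⌉ = 5624
j=13: r + 12k = 6124.589857… → ⌈·⌉ = 6125
j=14: r + 13k = 6626.018428… → ⌈·⌉ = 6627

108, 609, 1111, 1612, 2114, 2615, 3117, 3618, 4119, 4621, 5122, 5624, 6125, 6627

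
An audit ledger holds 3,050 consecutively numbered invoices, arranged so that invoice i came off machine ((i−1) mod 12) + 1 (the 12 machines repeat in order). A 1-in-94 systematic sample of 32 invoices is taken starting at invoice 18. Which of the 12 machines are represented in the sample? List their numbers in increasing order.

2, 4, 6, 8, 10, 12

Consecutive selections differ by k = 94, so their machine numbers differ by 94 mod 12 = 10.
gcd(94, 12) = 2, so the sample visits 12/2 = 6 distinct residues mod 12.
Start 18 is machine 6; the machines hit are 2, 4, 6, 8, 10, 12.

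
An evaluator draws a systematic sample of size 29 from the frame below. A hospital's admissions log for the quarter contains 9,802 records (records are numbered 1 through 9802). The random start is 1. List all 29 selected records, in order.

k = N/n = 9802/29 = 338
record 1: 1
record 2: 1 + 338 = 339
record 3: 339 + 338 = 677
record 4: 677 + 338 = 1015
record 5: 1015 + 338 = 1353
record 6: 1353 + 338 = 1691
record 7: 1691 + 338 = 2029
record 8: 2029 + 338 = 2367
record 9: 2367 + 338 = 2705
record 10: 2705 + 338 = 3043
record 11: 3043 + 338 = 3381
record 12: 3381 + 338 = 3719
record 13: 3719 + 338 = 4057
record 14: 4057 + 338 = 4395
record 15: 4395 + 338 = 4733
record 16: 4733 + 338 = 5071
record 17: 5071 + 338 = 5409
record 18: 5409 + 338 = 5747
record 19: 5747 + 338 = 6085
record 20: 6085 + 338 = 6423
record 21: 6423 + 338 = 6761
record 22: 6761 + 338 = 7099
record 23: 7099 + 338 = 7437
record 24: 7437 + 338 = 7775
record 25: 7775 + 338 = 8113
record 26: 8113 + 338 = 8451
record 27: 8451 + 338 = 8789
record 28: 8789 + 338 = 9127
record 29: 9127 + 338 = 9465

1, 339, 677, 1015, 1353, 1691, 2029, 2367, 2705, 3043, 3381, 3719, 4057, 4395, 4733, 5071, 5409, 5747, 6085, 6423, 6761, 7099, 7437, 7775, 8113, 8451, 8789, 9127, 9465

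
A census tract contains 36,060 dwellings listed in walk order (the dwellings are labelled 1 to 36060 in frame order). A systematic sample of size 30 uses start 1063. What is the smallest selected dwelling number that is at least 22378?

k = 36060/30 = 1202
Steps past start: ⌈(22378 − 1063)/1202⌉ = ⌈21315/1202⌉ = 18
Selected dwelling: 1063 + 18×1202 = 22699

22699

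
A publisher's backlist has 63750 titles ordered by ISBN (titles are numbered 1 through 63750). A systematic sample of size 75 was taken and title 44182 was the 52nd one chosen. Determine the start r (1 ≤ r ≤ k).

k = 63750/75 = 850
r = 44182 − (52−1)×850 = 44182 − 43350 = 832

832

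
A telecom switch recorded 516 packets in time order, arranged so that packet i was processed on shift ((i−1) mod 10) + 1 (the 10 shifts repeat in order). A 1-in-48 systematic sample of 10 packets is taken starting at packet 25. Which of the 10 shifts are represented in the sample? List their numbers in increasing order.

1, 3, 5, 7, 9

Consecutive selections differ by k = 48, so their shift numbers differ by 48 mod 10 = 8.
gcd(48, 10) = 2, so the sample visits 10/2 = 5 distinct residues mod 10.
Start 25 is shift 5; the shifts hit are 1, 3, 5, 7, 9.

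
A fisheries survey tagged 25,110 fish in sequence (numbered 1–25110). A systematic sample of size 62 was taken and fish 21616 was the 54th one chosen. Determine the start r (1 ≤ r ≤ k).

k = 25110/62 = 405
r = 21616 − (54−1)×405 = 21616 − 21465 = 151

151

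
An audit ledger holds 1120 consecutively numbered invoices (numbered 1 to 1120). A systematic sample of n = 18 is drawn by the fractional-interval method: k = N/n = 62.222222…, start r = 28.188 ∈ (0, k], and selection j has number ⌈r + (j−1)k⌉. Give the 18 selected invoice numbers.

j=1: r + 0k = 28.188 → ⌈·⌉ = 29
j=2: r + 1k = 90.410222… → ⌈·⌉ = 91
j=3: r + 2k = 152.632444… → ⌈·⌉ = 153
j=4: r + 3k = 214.854666… → ⌈·⌉ = 215
j=5: r + 4k = 277.076888… → ⌈·⌉ = 278
j=6: r + 5k = 339.299111… → ⌈·⌉ = 340
j=7: r + 6k = 401.521333… → ⌈·⌉ = 402
j=8: r + 7k = 463.743555… → ⌈·⌉ = 464
j=9: r + 8k = 525.965777… → ⌈·⌉ = 526
j=10: r + 9k = 588.188 → ⌈·⌉ = 589
j=11: r + 10k = 650.410222… → ⌈·⌉ = 651
j=12: r + 11k = 712.632444… → ⌈·⌉ = 713
j=13: r + 12k = 774.854666… → ⌈·⌉ = 775
j=14: r + 13k = 837.076888… → ⌈·⌉ = 838
j=15: r + 14k = 899.299111… → ⌈·⌉ = 900
j=16: r + 15k = 961.521333… → ⌈·⌉ = 962
j=17: r + 16k = 1023.743555… → ⌈·⌉ = 1024
j=18: r + 17k = 1085.965777… → ⌈·⌉ = 1086

29, 91, 153, 215, 278, 340, 402, 464, 526, 589, 651, 713, 775, 838, 900, 962, 1024, 1086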